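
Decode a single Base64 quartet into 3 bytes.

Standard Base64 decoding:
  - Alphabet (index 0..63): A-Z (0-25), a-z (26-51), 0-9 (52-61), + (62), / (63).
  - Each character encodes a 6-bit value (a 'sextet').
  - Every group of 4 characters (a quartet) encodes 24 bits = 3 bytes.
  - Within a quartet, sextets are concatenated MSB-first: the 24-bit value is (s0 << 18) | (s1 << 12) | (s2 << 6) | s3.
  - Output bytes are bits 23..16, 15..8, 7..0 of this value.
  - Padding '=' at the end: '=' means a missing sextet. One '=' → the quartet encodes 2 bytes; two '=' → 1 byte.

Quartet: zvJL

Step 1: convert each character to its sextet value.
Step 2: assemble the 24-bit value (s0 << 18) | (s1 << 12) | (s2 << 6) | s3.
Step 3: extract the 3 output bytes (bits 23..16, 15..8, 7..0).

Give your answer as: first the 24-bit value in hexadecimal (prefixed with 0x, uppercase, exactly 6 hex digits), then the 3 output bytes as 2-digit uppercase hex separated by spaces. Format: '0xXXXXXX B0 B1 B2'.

Answer: 0xCEF24B CE F2 4B

Derivation:
Sextets: z=51, v=47, J=9, L=11
24-bit: (51<<18) | (47<<12) | (9<<6) | 11
      = 0xCC0000 | 0x02F000 | 0x000240 | 0x00000B
      = 0xCEF24B
Bytes: (v>>16)&0xFF=CE, (v>>8)&0xFF=F2, v&0xFF=4B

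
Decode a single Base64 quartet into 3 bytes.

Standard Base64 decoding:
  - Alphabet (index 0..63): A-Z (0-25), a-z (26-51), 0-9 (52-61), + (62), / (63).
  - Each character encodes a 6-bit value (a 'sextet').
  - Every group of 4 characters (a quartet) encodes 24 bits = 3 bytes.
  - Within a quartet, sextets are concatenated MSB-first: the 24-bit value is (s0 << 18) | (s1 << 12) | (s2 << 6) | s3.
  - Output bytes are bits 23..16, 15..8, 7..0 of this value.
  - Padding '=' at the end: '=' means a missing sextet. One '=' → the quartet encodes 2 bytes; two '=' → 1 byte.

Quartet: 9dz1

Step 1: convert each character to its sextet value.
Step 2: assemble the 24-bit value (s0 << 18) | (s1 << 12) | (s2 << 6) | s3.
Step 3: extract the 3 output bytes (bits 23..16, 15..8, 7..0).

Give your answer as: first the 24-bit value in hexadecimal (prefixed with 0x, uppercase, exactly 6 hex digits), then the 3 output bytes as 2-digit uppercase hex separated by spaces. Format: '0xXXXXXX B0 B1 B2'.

Answer: 0xF5DCF5 F5 DC F5

Derivation:
Sextets: 9=61, d=29, z=51, 1=53
24-bit: (61<<18) | (29<<12) | (51<<6) | 53
      = 0xF40000 | 0x01D000 | 0x000CC0 | 0x000035
      = 0xF5DCF5
Bytes: (v>>16)&0xFF=F5, (v>>8)&0xFF=DC, v&0xFF=F5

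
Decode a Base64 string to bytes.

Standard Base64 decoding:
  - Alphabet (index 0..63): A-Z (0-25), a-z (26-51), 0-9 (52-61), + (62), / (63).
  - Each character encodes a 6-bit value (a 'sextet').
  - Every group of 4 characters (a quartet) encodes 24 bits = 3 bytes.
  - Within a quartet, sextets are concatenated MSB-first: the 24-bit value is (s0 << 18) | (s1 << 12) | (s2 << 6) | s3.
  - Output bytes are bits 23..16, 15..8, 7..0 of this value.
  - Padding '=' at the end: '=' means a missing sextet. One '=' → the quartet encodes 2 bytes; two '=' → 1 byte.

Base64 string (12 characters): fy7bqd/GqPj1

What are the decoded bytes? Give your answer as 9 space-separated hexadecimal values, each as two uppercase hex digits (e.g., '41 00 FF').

Answer: 7F 2E DB A9 DF C6 A8 F8 F5

Derivation:
After char 0 ('f'=31): chars_in_quartet=1 acc=0x1F bytes_emitted=0
After char 1 ('y'=50): chars_in_quartet=2 acc=0x7F2 bytes_emitted=0
After char 2 ('7'=59): chars_in_quartet=3 acc=0x1FCBB bytes_emitted=0
After char 3 ('b'=27): chars_in_quartet=4 acc=0x7F2EDB -> emit 7F 2E DB, reset; bytes_emitted=3
After char 4 ('q'=42): chars_in_quartet=1 acc=0x2A bytes_emitted=3
After char 5 ('d'=29): chars_in_quartet=2 acc=0xA9D bytes_emitted=3
After char 6 ('/'=63): chars_in_quartet=3 acc=0x2A77F bytes_emitted=3
After char 7 ('G'=6): chars_in_quartet=4 acc=0xA9DFC6 -> emit A9 DF C6, reset; bytes_emitted=6
After char 8 ('q'=42): chars_in_quartet=1 acc=0x2A bytes_emitted=6
After char 9 ('P'=15): chars_in_quartet=2 acc=0xA8F bytes_emitted=6
After char 10 ('j'=35): chars_in_quartet=3 acc=0x2A3E3 bytes_emitted=6
After char 11 ('1'=53): chars_in_quartet=4 acc=0xA8F8F5 -> emit A8 F8 F5, reset; bytes_emitted=9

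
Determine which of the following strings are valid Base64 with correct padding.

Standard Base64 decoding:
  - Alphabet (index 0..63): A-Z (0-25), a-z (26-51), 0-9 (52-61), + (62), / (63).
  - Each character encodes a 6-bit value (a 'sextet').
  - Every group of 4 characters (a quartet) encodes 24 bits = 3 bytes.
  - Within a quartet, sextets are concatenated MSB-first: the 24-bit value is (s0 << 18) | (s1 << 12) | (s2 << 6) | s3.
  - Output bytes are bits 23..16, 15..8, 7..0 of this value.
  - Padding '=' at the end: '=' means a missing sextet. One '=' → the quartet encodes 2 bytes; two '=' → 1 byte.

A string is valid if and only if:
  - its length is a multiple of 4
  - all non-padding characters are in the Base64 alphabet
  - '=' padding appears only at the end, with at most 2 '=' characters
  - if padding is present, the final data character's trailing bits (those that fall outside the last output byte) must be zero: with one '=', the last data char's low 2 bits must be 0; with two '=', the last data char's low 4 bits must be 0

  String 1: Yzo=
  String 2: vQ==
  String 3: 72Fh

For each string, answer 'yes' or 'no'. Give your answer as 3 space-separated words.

String 1: 'Yzo=' → valid
String 2: 'vQ==' → valid
String 3: '72Fh' → valid

Answer: yes yes yes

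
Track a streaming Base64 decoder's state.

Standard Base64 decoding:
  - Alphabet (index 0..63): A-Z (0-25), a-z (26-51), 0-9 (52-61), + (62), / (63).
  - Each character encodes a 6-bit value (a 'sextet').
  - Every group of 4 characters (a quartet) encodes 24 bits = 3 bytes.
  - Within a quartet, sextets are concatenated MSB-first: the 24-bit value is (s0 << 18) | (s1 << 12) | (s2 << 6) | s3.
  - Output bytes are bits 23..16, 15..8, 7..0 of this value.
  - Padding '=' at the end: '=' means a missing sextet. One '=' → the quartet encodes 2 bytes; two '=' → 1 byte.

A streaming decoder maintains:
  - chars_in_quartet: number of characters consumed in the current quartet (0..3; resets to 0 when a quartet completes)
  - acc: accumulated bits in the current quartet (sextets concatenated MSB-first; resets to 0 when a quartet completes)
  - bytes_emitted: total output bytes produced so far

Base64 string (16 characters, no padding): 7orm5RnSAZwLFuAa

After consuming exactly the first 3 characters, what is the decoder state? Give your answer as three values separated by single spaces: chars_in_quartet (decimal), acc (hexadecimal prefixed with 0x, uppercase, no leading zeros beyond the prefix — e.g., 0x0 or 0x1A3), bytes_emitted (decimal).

After char 0 ('7'=59): chars_in_quartet=1 acc=0x3B bytes_emitted=0
After char 1 ('o'=40): chars_in_quartet=2 acc=0xEE8 bytes_emitted=0
After char 2 ('r'=43): chars_in_quartet=3 acc=0x3BA2B bytes_emitted=0

Answer: 3 0x3BA2B 0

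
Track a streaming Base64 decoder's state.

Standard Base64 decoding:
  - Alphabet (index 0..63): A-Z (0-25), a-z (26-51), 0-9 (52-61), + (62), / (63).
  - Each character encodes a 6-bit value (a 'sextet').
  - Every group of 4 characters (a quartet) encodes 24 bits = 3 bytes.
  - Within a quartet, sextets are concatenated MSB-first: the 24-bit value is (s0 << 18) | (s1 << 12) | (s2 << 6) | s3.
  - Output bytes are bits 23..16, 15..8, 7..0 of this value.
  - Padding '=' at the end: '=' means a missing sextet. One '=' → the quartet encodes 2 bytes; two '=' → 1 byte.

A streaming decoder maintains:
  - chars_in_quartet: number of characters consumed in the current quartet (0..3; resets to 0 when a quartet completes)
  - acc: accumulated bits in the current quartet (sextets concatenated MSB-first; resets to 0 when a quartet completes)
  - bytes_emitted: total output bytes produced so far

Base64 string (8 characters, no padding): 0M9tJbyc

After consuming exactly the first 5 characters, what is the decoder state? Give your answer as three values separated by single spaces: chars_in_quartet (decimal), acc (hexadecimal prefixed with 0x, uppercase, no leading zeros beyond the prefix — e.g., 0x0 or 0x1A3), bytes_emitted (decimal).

After char 0 ('0'=52): chars_in_quartet=1 acc=0x34 bytes_emitted=0
After char 1 ('M'=12): chars_in_quartet=2 acc=0xD0C bytes_emitted=0
After char 2 ('9'=61): chars_in_quartet=3 acc=0x3433D bytes_emitted=0
After char 3 ('t'=45): chars_in_quartet=4 acc=0xD0CF6D -> emit D0 CF 6D, reset; bytes_emitted=3
After char 4 ('J'=9): chars_in_quartet=1 acc=0x9 bytes_emitted=3

Answer: 1 0x9 3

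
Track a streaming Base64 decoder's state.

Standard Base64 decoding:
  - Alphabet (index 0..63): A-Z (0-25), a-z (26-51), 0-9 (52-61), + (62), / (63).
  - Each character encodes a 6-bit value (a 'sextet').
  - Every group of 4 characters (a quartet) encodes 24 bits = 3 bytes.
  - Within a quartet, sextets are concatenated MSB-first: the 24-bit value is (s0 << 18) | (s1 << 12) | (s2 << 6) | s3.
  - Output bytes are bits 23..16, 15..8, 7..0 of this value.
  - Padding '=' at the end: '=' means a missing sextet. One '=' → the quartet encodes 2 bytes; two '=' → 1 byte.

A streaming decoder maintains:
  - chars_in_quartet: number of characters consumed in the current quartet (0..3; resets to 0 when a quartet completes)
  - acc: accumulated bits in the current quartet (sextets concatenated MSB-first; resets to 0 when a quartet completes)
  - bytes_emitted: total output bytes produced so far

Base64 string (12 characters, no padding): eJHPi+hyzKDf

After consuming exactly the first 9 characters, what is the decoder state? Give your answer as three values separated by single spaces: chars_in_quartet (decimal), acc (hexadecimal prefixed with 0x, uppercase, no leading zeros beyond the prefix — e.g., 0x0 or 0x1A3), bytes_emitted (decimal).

Answer: 1 0x33 6

Derivation:
After char 0 ('e'=30): chars_in_quartet=1 acc=0x1E bytes_emitted=0
After char 1 ('J'=9): chars_in_quartet=2 acc=0x789 bytes_emitted=0
After char 2 ('H'=7): chars_in_quartet=3 acc=0x1E247 bytes_emitted=0
After char 3 ('P'=15): chars_in_quartet=4 acc=0x7891CF -> emit 78 91 CF, reset; bytes_emitted=3
After char 4 ('i'=34): chars_in_quartet=1 acc=0x22 bytes_emitted=3
After char 5 ('+'=62): chars_in_quartet=2 acc=0x8BE bytes_emitted=3
After char 6 ('h'=33): chars_in_quartet=3 acc=0x22FA1 bytes_emitted=3
After char 7 ('y'=50): chars_in_quartet=4 acc=0x8BE872 -> emit 8B E8 72, reset; bytes_emitted=6
After char 8 ('z'=51): chars_in_quartet=1 acc=0x33 bytes_emitted=6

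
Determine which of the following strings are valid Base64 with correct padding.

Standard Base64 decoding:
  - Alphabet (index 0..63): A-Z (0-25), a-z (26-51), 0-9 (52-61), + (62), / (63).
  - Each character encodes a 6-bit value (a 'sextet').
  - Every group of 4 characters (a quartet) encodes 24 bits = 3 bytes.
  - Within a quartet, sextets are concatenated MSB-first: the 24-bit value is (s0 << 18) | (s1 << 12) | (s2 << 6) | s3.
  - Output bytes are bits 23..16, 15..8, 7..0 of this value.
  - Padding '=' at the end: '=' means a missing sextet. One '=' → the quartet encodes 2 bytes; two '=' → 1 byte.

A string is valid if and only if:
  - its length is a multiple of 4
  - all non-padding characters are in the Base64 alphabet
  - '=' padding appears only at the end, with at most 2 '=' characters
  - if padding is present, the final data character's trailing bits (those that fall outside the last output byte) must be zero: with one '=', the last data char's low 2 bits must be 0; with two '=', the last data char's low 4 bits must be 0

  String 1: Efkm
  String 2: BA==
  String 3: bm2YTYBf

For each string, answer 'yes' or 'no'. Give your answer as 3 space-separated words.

Answer: yes yes yes

Derivation:
String 1: 'Efkm' → valid
String 2: 'BA==' → valid
String 3: 'bm2YTYBf' → valid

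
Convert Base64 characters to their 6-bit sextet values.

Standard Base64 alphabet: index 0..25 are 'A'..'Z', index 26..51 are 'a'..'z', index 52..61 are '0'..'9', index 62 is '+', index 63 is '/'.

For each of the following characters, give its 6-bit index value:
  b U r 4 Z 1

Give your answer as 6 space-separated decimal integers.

'b': a..z range, 26 + ord('b') − ord('a') = 27
'U': A..Z range, ord('U') − ord('A') = 20
'r': a..z range, 26 + ord('r') − ord('a') = 43
'4': 0..9 range, 52 + ord('4') − ord('0') = 56
'Z': A..Z range, ord('Z') − ord('A') = 25
'1': 0..9 range, 52 + ord('1') − ord('0') = 53

Answer: 27 20 43 56 25 53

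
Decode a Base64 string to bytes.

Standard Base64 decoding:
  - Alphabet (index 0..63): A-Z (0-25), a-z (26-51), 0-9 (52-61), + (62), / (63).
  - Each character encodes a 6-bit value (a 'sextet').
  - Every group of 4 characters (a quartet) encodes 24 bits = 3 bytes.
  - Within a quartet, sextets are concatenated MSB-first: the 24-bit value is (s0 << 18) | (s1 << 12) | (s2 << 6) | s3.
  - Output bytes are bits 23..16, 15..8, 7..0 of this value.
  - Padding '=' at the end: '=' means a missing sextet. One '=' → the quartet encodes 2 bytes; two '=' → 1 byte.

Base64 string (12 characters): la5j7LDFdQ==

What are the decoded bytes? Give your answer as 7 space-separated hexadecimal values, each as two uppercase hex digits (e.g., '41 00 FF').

After char 0 ('l'=37): chars_in_quartet=1 acc=0x25 bytes_emitted=0
After char 1 ('a'=26): chars_in_quartet=2 acc=0x95A bytes_emitted=0
After char 2 ('5'=57): chars_in_quartet=3 acc=0x256B9 bytes_emitted=0
After char 3 ('j'=35): chars_in_quartet=4 acc=0x95AE63 -> emit 95 AE 63, reset; bytes_emitted=3
After char 4 ('7'=59): chars_in_quartet=1 acc=0x3B bytes_emitted=3
After char 5 ('L'=11): chars_in_quartet=2 acc=0xECB bytes_emitted=3
After char 6 ('D'=3): chars_in_quartet=3 acc=0x3B2C3 bytes_emitted=3
After char 7 ('F'=5): chars_in_quartet=4 acc=0xECB0C5 -> emit EC B0 C5, reset; bytes_emitted=6
After char 8 ('d'=29): chars_in_quartet=1 acc=0x1D bytes_emitted=6
After char 9 ('Q'=16): chars_in_quartet=2 acc=0x750 bytes_emitted=6
Padding '==': partial quartet acc=0x750 -> emit 75; bytes_emitted=7

Answer: 95 AE 63 EC B0 C5 75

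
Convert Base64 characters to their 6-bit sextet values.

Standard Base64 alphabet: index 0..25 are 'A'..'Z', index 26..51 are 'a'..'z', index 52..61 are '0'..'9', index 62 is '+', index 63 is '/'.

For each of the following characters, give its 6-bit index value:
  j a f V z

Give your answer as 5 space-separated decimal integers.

'j': a..z range, 26 + ord('j') − ord('a') = 35
'a': a..z range, 26 + ord('a') − ord('a') = 26
'f': a..z range, 26 + ord('f') − ord('a') = 31
'V': A..Z range, ord('V') − ord('A') = 21
'z': a..z range, 26 + ord('z') − ord('a') = 51

Answer: 35 26 31 21 51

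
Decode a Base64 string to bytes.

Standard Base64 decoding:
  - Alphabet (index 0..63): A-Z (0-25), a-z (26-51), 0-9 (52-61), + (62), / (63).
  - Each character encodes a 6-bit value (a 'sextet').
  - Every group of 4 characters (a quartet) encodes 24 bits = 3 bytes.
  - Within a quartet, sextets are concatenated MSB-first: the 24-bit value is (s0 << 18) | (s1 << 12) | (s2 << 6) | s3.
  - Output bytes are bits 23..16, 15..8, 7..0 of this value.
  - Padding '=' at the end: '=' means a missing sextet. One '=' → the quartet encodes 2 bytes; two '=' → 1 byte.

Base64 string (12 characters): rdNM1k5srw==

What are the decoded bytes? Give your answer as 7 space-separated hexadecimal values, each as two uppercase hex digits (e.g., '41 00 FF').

Answer: AD D3 4C D6 4E 6C AF

Derivation:
After char 0 ('r'=43): chars_in_quartet=1 acc=0x2B bytes_emitted=0
After char 1 ('d'=29): chars_in_quartet=2 acc=0xADD bytes_emitted=0
After char 2 ('N'=13): chars_in_quartet=3 acc=0x2B74D bytes_emitted=0
After char 3 ('M'=12): chars_in_quartet=4 acc=0xADD34C -> emit AD D3 4C, reset; bytes_emitted=3
After char 4 ('1'=53): chars_in_quartet=1 acc=0x35 bytes_emitted=3
After char 5 ('k'=36): chars_in_quartet=2 acc=0xD64 bytes_emitted=3
After char 6 ('5'=57): chars_in_quartet=3 acc=0x35939 bytes_emitted=3
After char 7 ('s'=44): chars_in_quartet=4 acc=0xD64E6C -> emit D6 4E 6C, reset; bytes_emitted=6
After char 8 ('r'=43): chars_in_quartet=1 acc=0x2B bytes_emitted=6
After char 9 ('w'=48): chars_in_quartet=2 acc=0xAF0 bytes_emitted=6
Padding '==': partial quartet acc=0xAF0 -> emit AF; bytes_emitted=7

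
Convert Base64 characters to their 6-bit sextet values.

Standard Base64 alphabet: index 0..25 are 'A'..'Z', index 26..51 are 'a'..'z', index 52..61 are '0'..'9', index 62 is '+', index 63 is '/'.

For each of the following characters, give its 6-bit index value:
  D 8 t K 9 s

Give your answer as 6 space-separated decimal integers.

Answer: 3 60 45 10 61 44

Derivation:
'D': A..Z range, ord('D') − ord('A') = 3
'8': 0..9 range, 52 + ord('8') − ord('0') = 60
't': a..z range, 26 + ord('t') − ord('a') = 45
'K': A..Z range, ord('K') − ord('A') = 10
'9': 0..9 range, 52 + ord('9') − ord('0') = 61
's': a..z range, 26 + ord('s') − ord('a') = 44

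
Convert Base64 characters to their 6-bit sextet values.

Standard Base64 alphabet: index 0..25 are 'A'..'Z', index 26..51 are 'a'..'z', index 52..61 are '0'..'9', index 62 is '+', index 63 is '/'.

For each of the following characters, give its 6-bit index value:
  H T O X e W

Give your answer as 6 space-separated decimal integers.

'H': A..Z range, ord('H') − ord('A') = 7
'T': A..Z range, ord('T') − ord('A') = 19
'O': A..Z range, ord('O') − ord('A') = 14
'X': A..Z range, ord('X') − ord('A') = 23
'e': a..z range, 26 + ord('e') − ord('a') = 30
'W': A..Z range, ord('W') − ord('A') = 22

Answer: 7 19 14 23 30 22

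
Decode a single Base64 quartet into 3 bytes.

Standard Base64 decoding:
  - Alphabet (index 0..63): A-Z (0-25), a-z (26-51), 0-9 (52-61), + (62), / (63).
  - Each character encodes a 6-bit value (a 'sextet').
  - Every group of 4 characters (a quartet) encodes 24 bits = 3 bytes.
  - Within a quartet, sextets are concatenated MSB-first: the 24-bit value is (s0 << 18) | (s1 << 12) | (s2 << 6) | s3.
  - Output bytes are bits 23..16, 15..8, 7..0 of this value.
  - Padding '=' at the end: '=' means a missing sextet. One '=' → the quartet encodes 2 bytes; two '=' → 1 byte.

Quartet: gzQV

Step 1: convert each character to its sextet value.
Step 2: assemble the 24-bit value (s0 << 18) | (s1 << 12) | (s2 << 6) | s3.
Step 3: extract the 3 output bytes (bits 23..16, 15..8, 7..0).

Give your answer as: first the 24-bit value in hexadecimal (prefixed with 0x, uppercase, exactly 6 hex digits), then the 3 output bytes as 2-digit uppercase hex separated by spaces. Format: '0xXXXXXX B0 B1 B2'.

Answer: 0x833415 83 34 15

Derivation:
Sextets: g=32, z=51, Q=16, V=21
24-bit: (32<<18) | (51<<12) | (16<<6) | 21
      = 0x800000 | 0x033000 | 0x000400 | 0x000015
      = 0x833415
Bytes: (v>>16)&0xFF=83, (v>>8)&0xFF=34, v&0xFF=15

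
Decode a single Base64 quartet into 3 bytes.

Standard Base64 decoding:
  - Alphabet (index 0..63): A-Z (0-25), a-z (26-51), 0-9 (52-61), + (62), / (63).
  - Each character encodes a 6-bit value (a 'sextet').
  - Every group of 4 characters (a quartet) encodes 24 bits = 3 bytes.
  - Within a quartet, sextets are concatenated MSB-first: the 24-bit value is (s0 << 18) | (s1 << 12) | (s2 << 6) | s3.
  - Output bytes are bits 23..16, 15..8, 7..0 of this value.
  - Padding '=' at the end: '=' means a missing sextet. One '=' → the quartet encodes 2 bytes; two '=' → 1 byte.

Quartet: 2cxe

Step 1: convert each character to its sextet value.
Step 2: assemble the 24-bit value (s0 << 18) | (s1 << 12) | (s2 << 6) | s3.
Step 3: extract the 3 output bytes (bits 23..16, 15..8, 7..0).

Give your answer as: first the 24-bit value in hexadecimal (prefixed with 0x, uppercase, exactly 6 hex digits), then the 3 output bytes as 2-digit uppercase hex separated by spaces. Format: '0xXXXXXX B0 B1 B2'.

Sextets: 2=54, c=28, x=49, e=30
24-bit: (54<<18) | (28<<12) | (49<<6) | 30
      = 0xD80000 | 0x01C000 | 0x000C40 | 0x00001E
      = 0xD9CC5E
Bytes: (v>>16)&0xFF=D9, (v>>8)&0xFF=CC, v&0xFF=5E

Answer: 0xD9CC5E D9 CC 5E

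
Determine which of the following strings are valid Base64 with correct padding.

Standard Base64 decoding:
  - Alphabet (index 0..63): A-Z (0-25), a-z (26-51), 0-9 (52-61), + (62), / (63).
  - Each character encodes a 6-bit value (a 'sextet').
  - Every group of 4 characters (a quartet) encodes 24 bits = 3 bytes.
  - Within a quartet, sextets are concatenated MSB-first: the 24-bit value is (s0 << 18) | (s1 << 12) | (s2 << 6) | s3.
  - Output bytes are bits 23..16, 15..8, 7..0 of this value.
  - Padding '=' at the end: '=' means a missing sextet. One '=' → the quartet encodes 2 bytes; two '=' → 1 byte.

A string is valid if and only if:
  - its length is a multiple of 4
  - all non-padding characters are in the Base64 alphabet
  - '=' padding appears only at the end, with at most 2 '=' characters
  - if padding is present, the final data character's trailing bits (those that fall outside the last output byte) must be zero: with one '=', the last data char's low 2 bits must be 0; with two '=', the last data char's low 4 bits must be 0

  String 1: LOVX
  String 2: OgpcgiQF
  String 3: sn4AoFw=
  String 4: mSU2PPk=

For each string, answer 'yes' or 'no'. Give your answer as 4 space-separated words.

Answer: yes yes yes yes

Derivation:
String 1: 'LOVX' → valid
String 2: 'OgpcgiQF' → valid
String 3: 'sn4AoFw=' → valid
String 4: 'mSU2PPk=' → valid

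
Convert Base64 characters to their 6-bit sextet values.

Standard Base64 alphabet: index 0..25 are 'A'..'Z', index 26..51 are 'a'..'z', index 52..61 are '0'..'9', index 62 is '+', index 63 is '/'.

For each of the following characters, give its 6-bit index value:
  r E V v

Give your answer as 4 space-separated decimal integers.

Answer: 43 4 21 47

Derivation:
'r': a..z range, 26 + ord('r') − ord('a') = 43
'E': A..Z range, ord('E') − ord('A') = 4
'V': A..Z range, ord('V') − ord('A') = 21
'v': a..z range, 26 + ord('v') − ord('a') = 47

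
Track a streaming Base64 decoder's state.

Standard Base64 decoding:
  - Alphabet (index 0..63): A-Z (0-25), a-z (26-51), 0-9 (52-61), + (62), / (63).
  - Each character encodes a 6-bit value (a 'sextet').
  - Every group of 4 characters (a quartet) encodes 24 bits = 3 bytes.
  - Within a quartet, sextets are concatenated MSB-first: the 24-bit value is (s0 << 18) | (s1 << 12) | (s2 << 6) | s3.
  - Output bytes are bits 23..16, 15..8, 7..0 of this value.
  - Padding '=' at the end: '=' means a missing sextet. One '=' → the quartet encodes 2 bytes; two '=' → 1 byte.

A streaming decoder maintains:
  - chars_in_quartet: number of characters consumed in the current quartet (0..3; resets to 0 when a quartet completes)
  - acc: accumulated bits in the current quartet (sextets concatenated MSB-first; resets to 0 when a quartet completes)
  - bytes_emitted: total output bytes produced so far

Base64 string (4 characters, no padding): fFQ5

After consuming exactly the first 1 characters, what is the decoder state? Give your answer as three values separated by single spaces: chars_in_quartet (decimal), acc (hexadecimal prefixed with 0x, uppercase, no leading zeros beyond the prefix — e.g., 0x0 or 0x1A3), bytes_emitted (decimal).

After char 0 ('f'=31): chars_in_quartet=1 acc=0x1F bytes_emitted=0

Answer: 1 0x1F 0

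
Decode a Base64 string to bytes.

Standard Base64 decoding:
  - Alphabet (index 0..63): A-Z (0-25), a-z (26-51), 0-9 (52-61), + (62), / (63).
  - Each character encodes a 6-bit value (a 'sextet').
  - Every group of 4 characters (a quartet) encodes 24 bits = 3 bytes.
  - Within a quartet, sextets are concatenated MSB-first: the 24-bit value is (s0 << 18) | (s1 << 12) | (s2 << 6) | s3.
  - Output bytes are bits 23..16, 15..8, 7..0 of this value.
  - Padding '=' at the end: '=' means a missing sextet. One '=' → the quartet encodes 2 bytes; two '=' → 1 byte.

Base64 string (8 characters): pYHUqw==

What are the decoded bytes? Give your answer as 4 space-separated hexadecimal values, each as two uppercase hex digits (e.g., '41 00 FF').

Answer: A5 81 D4 AB

Derivation:
After char 0 ('p'=41): chars_in_quartet=1 acc=0x29 bytes_emitted=0
After char 1 ('Y'=24): chars_in_quartet=2 acc=0xA58 bytes_emitted=0
After char 2 ('H'=7): chars_in_quartet=3 acc=0x29607 bytes_emitted=0
After char 3 ('U'=20): chars_in_quartet=4 acc=0xA581D4 -> emit A5 81 D4, reset; bytes_emitted=3
After char 4 ('q'=42): chars_in_quartet=1 acc=0x2A bytes_emitted=3
After char 5 ('w'=48): chars_in_quartet=2 acc=0xAB0 bytes_emitted=3
Padding '==': partial quartet acc=0xAB0 -> emit AB; bytes_emitted=4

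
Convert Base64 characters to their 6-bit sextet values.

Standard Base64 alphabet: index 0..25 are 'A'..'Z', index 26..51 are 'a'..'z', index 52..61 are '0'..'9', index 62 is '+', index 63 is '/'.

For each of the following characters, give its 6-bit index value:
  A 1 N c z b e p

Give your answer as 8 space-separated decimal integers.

'A': A..Z range, ord('A') − ord('A') = 0
'1': 0..9 range, 52 + ord('1') − ord('0') = 53
'N': A..Z range, ord('N') − ord('A') = 13
'c': a..z range, 26 + ord('c') − ord('a') = 28
'z': a..z range, 26 + ord('z') − ord('a') = 51
'b': a..z range, 26 + ord('b') − ord('a') = 27
'e': a..z range, 26 + ord('e') − ord('a') = 30
'p': a..z range, 26 + ord('p') − ord('a') = 41

Answer: 0 53 13 28 51 27 30 41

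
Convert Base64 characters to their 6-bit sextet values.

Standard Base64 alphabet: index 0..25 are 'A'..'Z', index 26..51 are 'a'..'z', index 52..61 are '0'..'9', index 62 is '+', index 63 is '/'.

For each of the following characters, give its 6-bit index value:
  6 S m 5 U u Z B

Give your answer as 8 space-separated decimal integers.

'6': 0..9 range, 52 + ord('6') − ord('0') = 58
'S': A..Z range, ord('S') − ord('A') = 18
'm': a..z range, 26 + ord('m') − ord('a') = 38
'5': 0..9 range, 52 + ord('5') − ord('0') = 57
'U': A..Z range, ord('U') − ord('A') = 20
'u': a..z range, 26 + ord('u') − ord('a') = 46
'Z': A..Z range, ord('Z') − ord('A') = 25
'B': A..Z range, ord('B') − ord('A') = 1

Answer: 58 18 38 57 20 46 25 1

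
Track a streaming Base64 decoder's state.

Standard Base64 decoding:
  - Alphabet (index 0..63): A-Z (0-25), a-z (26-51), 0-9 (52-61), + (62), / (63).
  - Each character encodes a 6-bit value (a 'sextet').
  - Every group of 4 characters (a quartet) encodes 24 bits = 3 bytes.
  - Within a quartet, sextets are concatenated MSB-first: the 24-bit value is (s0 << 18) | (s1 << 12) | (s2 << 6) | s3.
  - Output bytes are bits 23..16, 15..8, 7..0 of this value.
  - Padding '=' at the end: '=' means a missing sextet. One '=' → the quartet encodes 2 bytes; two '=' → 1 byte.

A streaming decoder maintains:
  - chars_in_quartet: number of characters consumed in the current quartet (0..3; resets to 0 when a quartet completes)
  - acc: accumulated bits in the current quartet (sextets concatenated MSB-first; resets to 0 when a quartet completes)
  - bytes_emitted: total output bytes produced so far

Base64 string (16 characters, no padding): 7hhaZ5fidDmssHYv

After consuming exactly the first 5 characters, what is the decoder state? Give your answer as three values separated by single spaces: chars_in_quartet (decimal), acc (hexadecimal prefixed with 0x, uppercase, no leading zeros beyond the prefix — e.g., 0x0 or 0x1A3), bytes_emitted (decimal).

After char 0 ('7'=59): chars_in_quartet=1 acc=0x3B bytes_emitted=0
After char 1 ('h'=33): chars_in_quartet=2 acc=0xEE1 bytes_emitted=0
After char 2 ('h'=33): chars_in_quartet=3 acc=0x3B861 bytes_emitted=0
After char 3 ('a'=26): chars_in_quartet=4 acc=0xEE185A -> emit EE 18 5A, reset; bytes_emitted=3
After char 4 ('Z'=25): chars_in_quartet=1 acc=0x19 bytes_emitted=3

Answer: 1 0x19 3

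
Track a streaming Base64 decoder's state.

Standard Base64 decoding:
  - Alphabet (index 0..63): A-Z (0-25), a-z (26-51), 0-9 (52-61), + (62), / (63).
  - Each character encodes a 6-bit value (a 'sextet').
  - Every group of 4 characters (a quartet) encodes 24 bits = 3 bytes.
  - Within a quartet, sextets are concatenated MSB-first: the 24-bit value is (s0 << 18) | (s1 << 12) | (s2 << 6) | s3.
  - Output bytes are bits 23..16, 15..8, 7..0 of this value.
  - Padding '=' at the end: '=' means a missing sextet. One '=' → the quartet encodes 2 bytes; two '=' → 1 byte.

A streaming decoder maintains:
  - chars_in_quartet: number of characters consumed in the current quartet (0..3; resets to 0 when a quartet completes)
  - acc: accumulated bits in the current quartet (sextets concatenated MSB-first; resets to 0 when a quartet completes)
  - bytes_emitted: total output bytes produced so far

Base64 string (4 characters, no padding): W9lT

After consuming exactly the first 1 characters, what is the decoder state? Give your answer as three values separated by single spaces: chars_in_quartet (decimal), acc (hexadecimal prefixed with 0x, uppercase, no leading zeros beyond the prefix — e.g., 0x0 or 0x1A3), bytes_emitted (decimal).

After char 0 ('W'=22): chars_in_quartet=1 acc=0x16 bytes_emitted=0

Answer: 1 0x16 0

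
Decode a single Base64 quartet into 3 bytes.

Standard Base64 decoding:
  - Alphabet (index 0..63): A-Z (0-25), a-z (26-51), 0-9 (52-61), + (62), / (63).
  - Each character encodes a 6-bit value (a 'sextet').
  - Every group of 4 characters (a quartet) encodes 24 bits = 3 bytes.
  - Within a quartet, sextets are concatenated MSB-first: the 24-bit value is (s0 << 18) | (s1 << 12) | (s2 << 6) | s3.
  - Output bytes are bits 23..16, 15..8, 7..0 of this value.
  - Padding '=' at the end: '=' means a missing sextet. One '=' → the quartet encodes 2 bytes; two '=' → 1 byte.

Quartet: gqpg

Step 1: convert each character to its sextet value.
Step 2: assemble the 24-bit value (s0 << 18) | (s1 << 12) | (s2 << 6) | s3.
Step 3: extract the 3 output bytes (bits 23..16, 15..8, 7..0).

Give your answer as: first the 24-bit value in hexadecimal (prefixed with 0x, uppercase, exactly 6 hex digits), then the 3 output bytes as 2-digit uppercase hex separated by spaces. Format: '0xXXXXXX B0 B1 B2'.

Sextets: g=32, q=42, p=41, g=32
24-bit: (32<<18) | (42<<12) | (41<<6) | 32
      = 0x800000 | 0x02A000 | 0x000A40 | 0x000020
      = 0x82AA60
Bytes: (v>>16)&0xFF=82, (v>>8)&0xFF=AA, v&0xFF=60

Answer: 0x82AA60 82 AA 60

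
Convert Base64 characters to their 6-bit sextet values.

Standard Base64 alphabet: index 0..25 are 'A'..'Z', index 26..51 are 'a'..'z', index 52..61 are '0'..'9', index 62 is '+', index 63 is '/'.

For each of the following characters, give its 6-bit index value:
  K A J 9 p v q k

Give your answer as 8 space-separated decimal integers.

'K': A..Z range, ord('K') − ord('A') = 10
'A': A..Z range, ord('A') − ord('A') = 0
'J': A..Z range, ord('J') − ord('A') = 9
'9': 0..9 range, 52 + ord('9') − ord('0') = 61
'p': a..z range, 26 + ord('p') − ord('a') = 41
'v': a..z range, 26 + ord('v') − ord('a') = 47
'q': a..z range, 26 + ord('q') − ord('a') = 42
'k': a..z range, 26 + ord('k') − ord('a') = 36

Answer: 10 0 9 61 41 47 42 36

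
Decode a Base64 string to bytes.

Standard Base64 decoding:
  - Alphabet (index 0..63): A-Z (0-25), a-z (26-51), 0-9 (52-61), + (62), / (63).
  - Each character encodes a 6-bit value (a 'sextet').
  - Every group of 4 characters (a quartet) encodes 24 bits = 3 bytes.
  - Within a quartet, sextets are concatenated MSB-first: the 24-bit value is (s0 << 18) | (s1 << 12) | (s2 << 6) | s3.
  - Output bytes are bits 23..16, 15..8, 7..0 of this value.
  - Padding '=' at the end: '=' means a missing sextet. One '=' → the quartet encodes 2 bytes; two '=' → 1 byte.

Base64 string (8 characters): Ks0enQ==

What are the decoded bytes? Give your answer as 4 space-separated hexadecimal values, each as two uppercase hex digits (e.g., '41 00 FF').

After char 0 ('K'=10): chars_in_quartet=1 acc=0xA bytes_emitted=0
After char 1 ('s'=44): chars_in_quartet=2 acc=0x2AC bytes_emitted=0
After char 2 ('0'=52): chars_in_quartet=3 acc=0xAB34 bytes_emitted=0
After char 3 ('e'=30): chars_in_quartet=4 acc=0x2ACD1E -> emit 2A CD 1E, reset; bytes_emitted=3
After char 4 ('n'=39): chars_in_quartet=1 acc=0x27 bytes_emitted=3
After char 5 ('Q'=16): chars_in_quartet=2 acc=0x9D0 bytes_emitted=3
Padding '==': partial quartet acc=0x9D0 -> emit 9D; bytes_emitted=4

Answer: 2A CD 1E 9D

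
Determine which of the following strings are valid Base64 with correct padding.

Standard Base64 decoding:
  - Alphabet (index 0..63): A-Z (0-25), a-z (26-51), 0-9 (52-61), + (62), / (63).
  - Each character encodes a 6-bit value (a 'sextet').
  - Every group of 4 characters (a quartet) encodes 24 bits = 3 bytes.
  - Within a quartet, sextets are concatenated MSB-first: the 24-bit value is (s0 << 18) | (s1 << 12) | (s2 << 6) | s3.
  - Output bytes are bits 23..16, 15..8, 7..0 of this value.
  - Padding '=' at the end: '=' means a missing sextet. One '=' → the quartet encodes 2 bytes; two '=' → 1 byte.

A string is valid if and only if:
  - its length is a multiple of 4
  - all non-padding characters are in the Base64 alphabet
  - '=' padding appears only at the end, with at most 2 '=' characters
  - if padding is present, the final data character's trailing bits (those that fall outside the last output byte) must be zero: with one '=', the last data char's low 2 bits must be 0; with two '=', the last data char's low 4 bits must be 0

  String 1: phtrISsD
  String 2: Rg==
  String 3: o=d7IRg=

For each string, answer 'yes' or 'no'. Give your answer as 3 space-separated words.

Answer: yes yes no

Derivation:
String 1: 'phtrISsD' → valid
String 2: 'Rg==' → valid
String 3: 'o=d7IRg=' → invalid (bad char(s): ['=']; '=' in middle)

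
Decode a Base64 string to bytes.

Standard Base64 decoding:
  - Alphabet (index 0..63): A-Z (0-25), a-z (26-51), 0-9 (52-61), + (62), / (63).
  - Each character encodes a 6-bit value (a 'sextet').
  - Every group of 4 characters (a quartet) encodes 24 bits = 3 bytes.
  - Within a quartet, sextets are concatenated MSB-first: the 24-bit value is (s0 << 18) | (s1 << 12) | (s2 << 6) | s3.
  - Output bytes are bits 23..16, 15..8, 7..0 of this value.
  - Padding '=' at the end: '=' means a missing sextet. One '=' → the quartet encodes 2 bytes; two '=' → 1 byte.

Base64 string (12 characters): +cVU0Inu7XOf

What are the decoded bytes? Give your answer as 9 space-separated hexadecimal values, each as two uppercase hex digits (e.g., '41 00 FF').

Answer: F9 C5 54 D0 89 EE ED 73 9F

Derivation:
After char 0 ('+'=62): chars_in_quartet=1 acc=0x3E bytes_emitted=0
After char 1 ('c'=28): chars_in_quartet=2 acc=0xF9C bytes_emitted=0
After char 2 ('V'=21): chars_in_quartet=3 acc=0x3E715 bytes_emitted=0
After char 3 ('U'=20): chars_in_quartet=4 acc=0xF9C554 -> emit F9 C5 54, reset; bytes_emitted=3
After char 4 ('0'=52): chars_in_quartet=1 acc=0x34 bytes_emitted=3
After char 5 ('I'=8): chars_in_quartet=2 acc=0xD08 bytes_emitted=3
After char 6 ('n'=39): chars_in_quartet=3 acc=0x34227 bytes_emitted=3
After char 7 ('u'=46): chars_in_quartet=4 acc=0xD089EE -> emit D0 89 EE, reset; bytes_emitted=6
After char 8 ('7'=59): chars_in_quartet=1 acc=0x3B bytes_emitted=6
After char 9 ('X'=23): chars_in_quartet=2 acc=0xED7 bytes_emitted=6
After char 10 ('O'=14): chars_in_quartet=3 acc=0x3B5CE bytes_emitted=6
After char 11 ('f'=31): chars_in_quartet=4 acc=0xED739F -> emit ED 73 9F, reset; bytes_emitted=9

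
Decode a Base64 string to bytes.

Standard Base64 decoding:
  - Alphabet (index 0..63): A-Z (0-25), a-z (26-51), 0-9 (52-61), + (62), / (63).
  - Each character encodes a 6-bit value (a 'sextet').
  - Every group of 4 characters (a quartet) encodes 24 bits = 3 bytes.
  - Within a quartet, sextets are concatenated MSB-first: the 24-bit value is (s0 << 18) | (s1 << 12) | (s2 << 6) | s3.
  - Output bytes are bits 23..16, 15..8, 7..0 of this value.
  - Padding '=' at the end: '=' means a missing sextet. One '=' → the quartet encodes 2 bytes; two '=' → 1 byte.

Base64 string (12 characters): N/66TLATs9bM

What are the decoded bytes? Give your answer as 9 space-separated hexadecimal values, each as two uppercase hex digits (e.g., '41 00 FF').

After char 0 ('N'=13): chars_in_quartet=1 acc=0xD bytes_emitted=0
After char 1 ('/'=63): chars_in_quartet=2 acc=0x37F bytes_emitted=0
After char 2 ('6'=58): chars_in_quartet=3 acc=0xDFFA bytes_emitted=0
After char 3 ('6'=58): chars_in_quartet=4 acc=0x37FEBA -> emit 37 FE BA, reset; bytes_emitted=3
After char 4 ('T'=19): chars_in_quartet=1 acc=0x13 bytes_emitted=3
After char 5 ('L'=11): chars_in_quartet=2 acc=0x4CB bytes_emitted=3
After char 6 ('A'=0): chars_in_quartet=3 acc=0x132C0 bytes_emitted=3
After char 7 ('T'=19): chars_in_quartet=4 acc=0x4CB013 -> emit 4C B0 13, reset; bytes_emitted=6
After char 8 ('s'=44): chars_in_quartet=1 acc=0x2C bytes_emitted=6
After char 9 ('9'=61): chars_in_quartet=2 acc=0xB3D bytes_emitted=6
After char 10 ('b'=27): chars_in_quartet=3 acc=0x2CF5B bytes_emitted=6
After char 11 ('M'=12): chars_in_quartet=4 acc=0xB3D6CC -> emit B3 D6 CC, reset; bytes_emitted=9

Answer: 37 FE BA 4C B0 13 B3 D6 CC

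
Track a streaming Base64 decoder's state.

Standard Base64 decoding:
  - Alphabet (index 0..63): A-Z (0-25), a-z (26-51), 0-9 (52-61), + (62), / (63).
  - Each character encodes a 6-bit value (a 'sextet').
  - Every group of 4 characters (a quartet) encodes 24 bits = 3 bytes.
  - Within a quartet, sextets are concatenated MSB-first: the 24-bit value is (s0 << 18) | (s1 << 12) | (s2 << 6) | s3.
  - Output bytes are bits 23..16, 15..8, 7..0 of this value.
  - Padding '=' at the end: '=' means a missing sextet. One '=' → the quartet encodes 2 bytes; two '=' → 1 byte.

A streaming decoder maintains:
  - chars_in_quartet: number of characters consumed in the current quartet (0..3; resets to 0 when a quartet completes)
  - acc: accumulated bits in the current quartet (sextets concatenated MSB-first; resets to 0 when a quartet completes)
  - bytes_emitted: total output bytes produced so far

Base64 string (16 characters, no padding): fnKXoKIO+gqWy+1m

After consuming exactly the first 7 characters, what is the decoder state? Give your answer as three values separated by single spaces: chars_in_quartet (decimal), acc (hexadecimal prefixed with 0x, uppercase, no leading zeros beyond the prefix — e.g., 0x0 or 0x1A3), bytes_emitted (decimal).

After char 0 ('f'=31): chars_in_quartet=1 acc=0x1F bytes_emitted=0
After char 1 ('n'=39): chars_in_quartet=2 acc=0x7E7 bytes_emitted=0
After char 2 ('K'=10): chars_in_quartet=3 acc=0x1F9CA bytes_emitted=0
After char 3 ('X'=23): chars_in_quartet=4 acc=0x7E7297 -> emit 7E 72 97, reset; bytes_emitted=3
After char 4 ('o'=40): chars_in_quartet=1 acc=0x28 bytes_emitted=3
After char 5 ('K'=10): chars_in_quartet=2 acc=0xA0A bytes_emitted=3
After char 6 ('I'=8): chars_in_quartet=3 acc=0x28288 bytes_emitted=3

Answer: 3 0x28288 3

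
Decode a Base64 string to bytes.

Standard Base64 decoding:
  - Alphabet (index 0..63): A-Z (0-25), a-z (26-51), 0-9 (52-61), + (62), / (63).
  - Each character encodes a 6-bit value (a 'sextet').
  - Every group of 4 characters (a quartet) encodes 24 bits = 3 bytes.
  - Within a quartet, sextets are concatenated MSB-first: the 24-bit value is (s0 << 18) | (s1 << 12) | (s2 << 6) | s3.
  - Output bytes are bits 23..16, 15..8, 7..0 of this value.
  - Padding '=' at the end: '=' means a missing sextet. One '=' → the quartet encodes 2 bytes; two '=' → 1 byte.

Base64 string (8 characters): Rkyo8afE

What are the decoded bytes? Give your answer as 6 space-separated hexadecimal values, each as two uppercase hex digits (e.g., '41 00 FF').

After char 0 ('R'=17): chars_in_quartet=1 acc=0x11 bytes_emitted=0
After char 1 ('k'=36): chars_in_quartet=2 acc=0x464 bytes_emitted=0
After char 2 ('y'=50): chars_in_quartet=3 acc=0x11932 bytes_emitted=0
After char 3 ('o'=40): chars_in_quartet=4 acc=0x464CA8 -> emit 46 4C A8, reset; bytes_emitted=3
After char 4 ('8'=60): chars_in_quartet=1 acc=0x3C bytes_emitted=3
After char 5 ('a'=26): chars_in_quartet=2 acc=0xF1A bytes_emitted=3
After char 6 ('f'=31): chars_in_quartet=3 acc=0x3C69F bytes_emitted=3
After char 7 ('E'=4): chars_in_quartet=4 acc=0xF1A7C4 -> emit F1 A7 C4, reset; bytes_emitted=6

Answer: 46 4C A8 F1 A7 C4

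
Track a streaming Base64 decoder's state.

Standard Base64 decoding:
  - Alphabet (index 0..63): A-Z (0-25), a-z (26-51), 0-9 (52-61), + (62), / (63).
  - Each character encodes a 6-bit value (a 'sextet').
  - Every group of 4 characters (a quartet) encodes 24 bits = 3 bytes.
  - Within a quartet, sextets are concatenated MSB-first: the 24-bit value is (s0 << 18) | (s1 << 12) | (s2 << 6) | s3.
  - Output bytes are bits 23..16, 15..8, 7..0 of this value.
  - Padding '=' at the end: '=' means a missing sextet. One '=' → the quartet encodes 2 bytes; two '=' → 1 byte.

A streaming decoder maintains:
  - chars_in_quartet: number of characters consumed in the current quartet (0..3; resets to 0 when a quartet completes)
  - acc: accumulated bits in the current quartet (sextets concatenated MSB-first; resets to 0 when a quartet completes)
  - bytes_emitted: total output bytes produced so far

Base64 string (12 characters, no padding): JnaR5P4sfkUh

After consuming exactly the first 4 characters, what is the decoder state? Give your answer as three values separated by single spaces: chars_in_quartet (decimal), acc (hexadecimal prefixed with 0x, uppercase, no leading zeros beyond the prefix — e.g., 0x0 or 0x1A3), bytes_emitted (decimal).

After char 0 ('J'=9): chars_in_quartet=1 acc=0x9 bytes_emitted=0
After char 1 ('n'=39): chars_in_quartet=2 acc=0x267 bytes_emitted=0
After char 2 ('a'=26): chars_in_quartet=3 acc=0x99DA bytes_emitted=0
After char 3 ('R'=17): chars_in_quartet=4 acc=0x267691 -> emit 26 76 91, reset; bytes_emitted=3

Answer: 0 0x0 3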